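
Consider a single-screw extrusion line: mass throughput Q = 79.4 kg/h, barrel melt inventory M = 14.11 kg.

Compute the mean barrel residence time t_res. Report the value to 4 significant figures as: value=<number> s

Convert throughput: Q = 79.4 kg/h = 79.4/3600 = 0.0220556 kg/s
t_res = M / Q_s = 14.11 ÷ 0.0220556 = 639.748 s

value=639.7 s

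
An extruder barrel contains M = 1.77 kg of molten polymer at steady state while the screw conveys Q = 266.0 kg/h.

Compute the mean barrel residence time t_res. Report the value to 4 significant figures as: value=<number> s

value=23.95 s

Throughput in SI: Q_s = 266.0 kg/h ÷ 3600 s/h = 0.0738889 kg/s
Mean residence time: t_res = M/Q_s = 1.77 kg / 0.0738889 kg/s = 23.9549 s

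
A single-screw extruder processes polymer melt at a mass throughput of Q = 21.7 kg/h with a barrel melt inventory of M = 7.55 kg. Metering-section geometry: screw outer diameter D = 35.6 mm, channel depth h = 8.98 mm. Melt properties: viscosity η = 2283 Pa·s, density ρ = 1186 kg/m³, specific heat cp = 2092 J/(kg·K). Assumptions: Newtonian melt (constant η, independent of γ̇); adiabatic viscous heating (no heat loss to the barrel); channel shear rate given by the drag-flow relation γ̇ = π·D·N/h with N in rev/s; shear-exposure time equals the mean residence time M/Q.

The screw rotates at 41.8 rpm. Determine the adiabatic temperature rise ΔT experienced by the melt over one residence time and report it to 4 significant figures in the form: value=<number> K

value=86.77 K

Q_s = Q / 3600 = 21.7 / 3600 = 0.00602778 kg/s
t_res = M / Q_s = 7.55 ÷ 0.00602778 = 1252.53 s
D = 35.6 mm = 0.0356 m;  h = 8.98 mm = 0.00898 m;  N = 41.8 rpm / 60 = 0.696667 rev/s
Shear rate: γ̇ = πDN/h = π·0.0356·0.696667/0.00898 = 8.67658 s⁻¹
Adiabatic rise: ΔT = η γ̇² t_res / (ρ cp) = 2283·(8.67658)²·1252.53 / (1186·2092) = 86.7654 K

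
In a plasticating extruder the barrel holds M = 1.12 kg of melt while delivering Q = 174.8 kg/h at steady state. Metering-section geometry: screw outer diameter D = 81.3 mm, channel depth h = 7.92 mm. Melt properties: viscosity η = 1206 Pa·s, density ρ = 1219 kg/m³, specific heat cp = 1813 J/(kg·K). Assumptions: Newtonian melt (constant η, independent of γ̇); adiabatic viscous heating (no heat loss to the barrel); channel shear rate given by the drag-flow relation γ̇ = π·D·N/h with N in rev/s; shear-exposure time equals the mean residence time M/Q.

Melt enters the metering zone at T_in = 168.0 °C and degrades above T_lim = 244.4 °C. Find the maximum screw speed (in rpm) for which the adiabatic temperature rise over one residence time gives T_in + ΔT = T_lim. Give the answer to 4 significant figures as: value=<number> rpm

value=145.0 rpm

Q_s = Q / 3600 = 174.8 / 3600 = 0.0485556 kg/s
t_res = M / Q_s = 1.12 ÷ 0.0485556 = 23.0664 s
D = 81.3 mm = 0.0813 m;  h = 7.92 mm = 0.00792 m
Allowable rise: ΔT_a = T_lim − T_in = 244.4 − 168.0 = 76.4 K
γ̇_max² = ΔT_a·ρ·cp / (η·t_res) = [76.4 × 1219 × 1813] / [1206 × 23.0664] = 6069.72 s⁻²
Take the square root: γ̇_max = √(6069.72) = 77.9084 s⁻¹
Solve γ̇ = πDN/h for N: N_max = γ̇_max·h/(π·D) = 77.9084 × 0.00792 / (π × 0.0813) = 2.41584 rev/s = 144.951 rpm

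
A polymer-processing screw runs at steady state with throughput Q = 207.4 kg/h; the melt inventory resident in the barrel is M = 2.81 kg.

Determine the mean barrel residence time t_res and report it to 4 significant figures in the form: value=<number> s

value=48.78 s

Q_s = Q / 3600 = 207.4 / 3600 = 0.0576111 kg/s
t_res = M / Q_s = 2.81 / 0.0576111 = 48.7753 s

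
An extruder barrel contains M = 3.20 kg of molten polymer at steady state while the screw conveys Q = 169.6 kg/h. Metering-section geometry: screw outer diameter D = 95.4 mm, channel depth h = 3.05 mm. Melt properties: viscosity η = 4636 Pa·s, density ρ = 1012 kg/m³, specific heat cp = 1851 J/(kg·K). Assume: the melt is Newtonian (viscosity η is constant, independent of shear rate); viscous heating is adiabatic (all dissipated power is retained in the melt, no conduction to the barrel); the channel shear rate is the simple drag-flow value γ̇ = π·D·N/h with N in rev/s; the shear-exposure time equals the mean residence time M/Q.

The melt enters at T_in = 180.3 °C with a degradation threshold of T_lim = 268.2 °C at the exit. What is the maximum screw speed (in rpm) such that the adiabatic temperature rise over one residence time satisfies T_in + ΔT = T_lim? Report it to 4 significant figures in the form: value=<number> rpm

Convert throughput: Q = 169.6 kg/h = 169.6/3600 = 0.0471111 kg/s
Mean residence time: t_res = M/Q_s = 3.20 kg / 0.0471111 kg/s = 67.9245 s
Geometry in SI: D = 95.4 mm → 0.0954 m, h = 3.05 mm → 0.00305 m
ΔT_a = T_lim − T_in = 268.2 − 180.3 = 87.9 K
γ̇_max² = ΔT_a·ρ·cp/(η·t_res) = 87.9·1012·1851/(4636·67.9245) = 522.884 s⁻²
γ̇_max = sqrt(522.884) = 22.8667 s⁻¹
Solve γ̇ = πDN/h for N: N_max = γ̇_max·h/(π·D) = 22.8667 × 0.00305 / (π × 0.0954) = 0.232704 rev/s = 13.9623 rpm

value=13.96 rpm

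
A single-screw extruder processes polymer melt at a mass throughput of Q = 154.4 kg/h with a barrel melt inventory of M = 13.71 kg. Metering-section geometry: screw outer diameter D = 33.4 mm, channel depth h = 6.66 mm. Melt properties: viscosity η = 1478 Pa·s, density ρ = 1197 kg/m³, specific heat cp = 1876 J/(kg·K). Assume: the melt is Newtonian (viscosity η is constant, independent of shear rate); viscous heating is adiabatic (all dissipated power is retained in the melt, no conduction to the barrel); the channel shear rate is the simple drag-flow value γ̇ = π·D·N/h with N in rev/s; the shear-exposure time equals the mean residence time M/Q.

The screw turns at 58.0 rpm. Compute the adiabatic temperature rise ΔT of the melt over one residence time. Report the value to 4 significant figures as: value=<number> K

Q_s = Q / 3600 = 154.4 / 3600 = 0.0428889 kg/s
t_res = M / Q_s = 13.71 ÷ 0.0428889 = 319.663 s
D = 33.4 mm = 0.0334 m;  h = 6.66 mm = 0.00666 m;  N = 58.0 rpm / 60 = 0.966667 rev/s
γ̇ = π·D·N / h = π · 0.0334 · 0.966667 / 0.00666 = 15.23 s⁻¹
ΔT = η·γ̇²·t_res/(ρ·cp) = [1478 × 15.23² × 319.663] / [1197 × 1876] = 48.802 K

value=48.80 K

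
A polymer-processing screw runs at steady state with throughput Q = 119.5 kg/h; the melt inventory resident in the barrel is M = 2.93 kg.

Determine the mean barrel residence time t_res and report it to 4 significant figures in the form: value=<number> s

value=88.27 s

Q_s = Q / 3600 = 119.5 / 3600 = 0.0331944 kg/s
Mean residence time: t_res = M/Q_s = 2.93 kg / 0.0331944 kg/s = 88.2678 s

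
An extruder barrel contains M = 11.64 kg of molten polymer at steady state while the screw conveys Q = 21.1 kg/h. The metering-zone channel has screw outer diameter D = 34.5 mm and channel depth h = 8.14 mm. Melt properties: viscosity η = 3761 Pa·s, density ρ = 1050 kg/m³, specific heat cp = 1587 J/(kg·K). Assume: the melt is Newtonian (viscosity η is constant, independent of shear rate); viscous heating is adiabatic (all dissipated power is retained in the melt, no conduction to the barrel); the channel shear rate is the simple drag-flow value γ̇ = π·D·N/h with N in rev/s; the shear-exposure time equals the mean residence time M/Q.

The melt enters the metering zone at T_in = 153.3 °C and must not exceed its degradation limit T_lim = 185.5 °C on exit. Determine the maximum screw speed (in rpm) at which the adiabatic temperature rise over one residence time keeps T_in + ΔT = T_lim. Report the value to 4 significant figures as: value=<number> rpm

value=12.08 rpm

Q_s = Q / 3600 = 21.1 / 3600 = 0.00586111 kg/s
Mean residence time: t_res = M/Q_s = 11.64 kg / 0.00586111 kg/s = 1985.97 s
D = 34.5 mm = 0.0345 m;  h = 8.14 mm = 0.00814 m
Allowable rise: ΔT_a = T_lim − T_in = 185.5 − 153.3 = 32.2 K
γ̇_max² = ΔT_a·ρ·cp/(η·t_res) = 32.2·1050·1587/(3761·1985.97) = 7.18366 s⁻²
γ̇_max = sqrt(7.18366) = 2.68023 s⁻¹
N_max = γ̇_max h / (πD) = 2.68023·0.00814/(π·0.0345) = 0.201293 rev/s → ×60 = 12.0776 rpm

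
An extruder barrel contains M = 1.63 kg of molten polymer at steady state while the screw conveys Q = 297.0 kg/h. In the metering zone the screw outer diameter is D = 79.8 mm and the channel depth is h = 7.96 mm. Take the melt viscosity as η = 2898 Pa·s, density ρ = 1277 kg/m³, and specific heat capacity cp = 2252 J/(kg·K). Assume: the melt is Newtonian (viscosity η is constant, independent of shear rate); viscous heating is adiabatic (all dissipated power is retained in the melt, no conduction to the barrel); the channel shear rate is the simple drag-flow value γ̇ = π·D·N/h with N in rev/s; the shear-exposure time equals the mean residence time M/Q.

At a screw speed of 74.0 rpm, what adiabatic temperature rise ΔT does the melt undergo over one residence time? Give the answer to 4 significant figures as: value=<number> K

value=30.04 K

Throughput in SI: Q_s = 297.0 kg/h ÷ 3600 s/h = 0.0825 kg/s
Mean residence time: t_res = M/Q_s = 1.63 kg / 0.0825 kg/s = 19.7576 s
Geometry in metres: D = 79.8 mm → 0.0798 m, h = 7.96 mm → 0.00796 m; screw speed N = 74.0 rpm = 1.23333 rev/s
γ̇ = π·D·N / h = π · 0.0798 · 1.23333 / 0.00796 = 38.8437 s⁻¹
Adiabatic rise: ΔT = η γ̇² t_res / (ρ cp) = 2898·(38.8437)²·19.7576 / (1277·2252) = 30.0409 K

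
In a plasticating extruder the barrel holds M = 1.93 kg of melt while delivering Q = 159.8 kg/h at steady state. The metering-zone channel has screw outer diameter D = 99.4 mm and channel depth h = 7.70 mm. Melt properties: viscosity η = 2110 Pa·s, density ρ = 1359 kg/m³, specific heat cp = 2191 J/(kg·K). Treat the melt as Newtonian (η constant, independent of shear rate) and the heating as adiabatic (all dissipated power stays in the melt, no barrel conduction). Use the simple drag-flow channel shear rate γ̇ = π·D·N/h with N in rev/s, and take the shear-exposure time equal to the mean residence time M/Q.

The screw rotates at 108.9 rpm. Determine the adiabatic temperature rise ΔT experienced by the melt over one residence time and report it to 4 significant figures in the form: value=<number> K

Convert throughput: Q = 159.8 kg/h = 159.8/3600 = 0.0443889 kg/s
t_res = M / Q_s = 1.93 / 0.0443889 = 43.4793 s
D = 99.4 mm = 0.0994 m;  h = 7.70 mm = 0.0077 m;  N = 108.9 rpm / 60 = 1.815 rev/s
γ̇ = π D N / h = (π)(0.0994)(1.815) / 0.0077 = 73.6075 s⁻¹
ΔT = η·γ̇²·t_res/(ρ·cp) = [2110 × 73.6075² × 43.4793] / [1359 × 2191] = 166.935 K

value=166.9 K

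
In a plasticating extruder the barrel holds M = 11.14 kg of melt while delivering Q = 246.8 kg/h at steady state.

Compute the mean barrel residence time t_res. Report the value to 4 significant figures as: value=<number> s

Throughput in SI: Q_s = 246.8 kg/h ÷ 3600 s/h = 0.0685556 kg/s
t_res = M / Q_s = 11.14 / 0.0685556 = 162.496 s

value=162.5 s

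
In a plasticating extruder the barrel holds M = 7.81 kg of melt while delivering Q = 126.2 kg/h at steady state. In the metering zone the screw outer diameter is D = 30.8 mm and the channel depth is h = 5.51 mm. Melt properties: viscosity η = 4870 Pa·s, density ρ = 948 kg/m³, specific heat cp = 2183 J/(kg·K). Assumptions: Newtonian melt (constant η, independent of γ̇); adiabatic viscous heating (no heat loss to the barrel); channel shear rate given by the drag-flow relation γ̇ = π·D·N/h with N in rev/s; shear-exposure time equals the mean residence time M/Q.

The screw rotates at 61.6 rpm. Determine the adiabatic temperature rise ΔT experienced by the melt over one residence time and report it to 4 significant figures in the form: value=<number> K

Throughput in SI: Q_s = 126.2 kg/h ÷ 3600 s/h = 0.0350556 kg/s
t_res = M / Q_s = 7.81 ÷ 0.0350556 = 222.789 s
Geometry in metres: D = 30.8 mm → 0.0308 m, h = 5.51 mm → 0.00551 m; screw speed N = 61.6 rpm = 1.02667 rev/s
γ̇ = π·D·N / h = π · 0.0308 · 1.02667 / 0.00551 = 18.0293 s⁻¹
ΔT = η·γ̇²·t_res/(ρ·cp) = [4870 × 18.0293² × 222.789] / [948 × 2183] = 170.419 K

value=170.4 K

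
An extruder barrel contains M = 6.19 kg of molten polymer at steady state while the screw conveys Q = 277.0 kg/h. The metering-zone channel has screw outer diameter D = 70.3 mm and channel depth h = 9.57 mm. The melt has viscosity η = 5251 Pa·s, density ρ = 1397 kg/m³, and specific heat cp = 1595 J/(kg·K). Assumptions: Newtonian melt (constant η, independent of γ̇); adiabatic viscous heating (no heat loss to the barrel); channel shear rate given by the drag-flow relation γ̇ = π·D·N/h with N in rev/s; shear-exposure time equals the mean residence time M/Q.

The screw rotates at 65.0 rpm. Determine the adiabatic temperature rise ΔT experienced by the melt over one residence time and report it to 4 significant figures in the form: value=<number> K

value=118.5 K

Convert throughput: Q = 277.0 kg/h = 277.0/3600 = 0.0769444 kg/s
t_res = M / Q_s = 6.19 ÷ 0.0769444 = 80.4477 s
Convert to SI: D = 0.0703 m, h = 0.00957 m, N = 65.0/60 = 1.08333 rev/s
Shear rate: γ̇ = πDN/h = π·0.0703·1.08333/0.00957 = 25.0009 s⁻¹
ΔT = η·γ̇²·t_res/(ρ·cp) = [5251 × 25.0009² × 80.4477] / [1397 × 1595] = 118.497 K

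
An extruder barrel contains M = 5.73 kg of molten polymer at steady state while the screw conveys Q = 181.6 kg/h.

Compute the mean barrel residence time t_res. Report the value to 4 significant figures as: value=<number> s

value=113.6 s

Throughput in SI: Q_s = 181.6 kg/h ÷ 3600 s/h = 0.0504444 kg/s
Mean residence time: t_res = M/Q_s = 5.73 kg / 0.0504444 kg/s = 113.59 s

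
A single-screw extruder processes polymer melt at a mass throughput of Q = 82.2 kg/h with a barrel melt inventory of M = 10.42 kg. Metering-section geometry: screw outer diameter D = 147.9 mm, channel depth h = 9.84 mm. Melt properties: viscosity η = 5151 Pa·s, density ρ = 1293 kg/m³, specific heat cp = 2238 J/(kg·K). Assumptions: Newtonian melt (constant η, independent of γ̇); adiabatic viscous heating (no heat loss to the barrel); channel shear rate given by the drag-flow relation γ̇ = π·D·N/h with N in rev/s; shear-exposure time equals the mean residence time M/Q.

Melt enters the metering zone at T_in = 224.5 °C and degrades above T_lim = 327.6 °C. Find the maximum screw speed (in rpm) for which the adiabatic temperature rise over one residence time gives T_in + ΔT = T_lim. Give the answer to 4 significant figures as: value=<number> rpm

Convert throughput: Q = 82.2 kg/h = 82.2/3600 = 0.0228333 kg/s
t_res = M / Q_s = 10.42 ÷ 0.0228333 = 456.35 s
Convert to metres: D = 0.1479 m, h = 0.00984 m
Allowable rise: ΔT_a = T_lim − T_in = 327.6 − 224.5 = 103.1 K
γ̇_max² = ΔT_a·ρ·cp / (η·t_res) = [103.1 × 1293 × 2238] / [5151 × 456.35] = 126.919 s⁻²
Take the square root: γ̇_max = √(126.919) = 11.2658 s⁻¹
Solve γ̇ = πDN/h for N: N_max = γ̇_max·h/(π·D) = 11.2658 × 0.00984 / (π × 0.1479) = 0.238584 rev/s = 14.315 rpm

value=14.32 rpm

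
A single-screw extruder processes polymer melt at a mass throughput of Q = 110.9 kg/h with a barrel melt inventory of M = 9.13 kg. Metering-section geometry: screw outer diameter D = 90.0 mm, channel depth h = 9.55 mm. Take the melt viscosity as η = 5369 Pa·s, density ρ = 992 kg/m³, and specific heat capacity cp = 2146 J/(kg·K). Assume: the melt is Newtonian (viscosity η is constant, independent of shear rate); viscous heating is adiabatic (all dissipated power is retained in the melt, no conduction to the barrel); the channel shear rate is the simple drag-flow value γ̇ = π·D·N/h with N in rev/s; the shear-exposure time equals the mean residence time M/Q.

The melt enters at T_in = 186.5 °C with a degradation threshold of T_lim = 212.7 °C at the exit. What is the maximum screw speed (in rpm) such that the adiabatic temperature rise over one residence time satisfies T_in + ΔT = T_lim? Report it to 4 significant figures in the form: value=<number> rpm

value=12.00 rpm

Convert throughput: Q = 110.9 kg/h = 110.9/3600 = 0.0308056 kg/s
t_res = M / Q_s = 9.13 ÷ 0.0308056 = 296.375 s
Geometry in SI: D = 90.0 mm → 0.09 m, h = 9.55 mm → 0.00955 m
ΔT_a = T_lim − T_in = 212.7 − 186.5 = 26.2 K
γ̇_max² = ΔT_a·ρ·cp / (η·t_res) = [26.2 × 992 × 2146] / [5369 × 296.375] = 35.0516 s⁻²
γ̇_max = sqrt(35.0516) = 5.92044 s⁻¹
N_max = γ̇_max·h / (π·D) = 5.92044 · 0.00955 / (π · 0.09) = 0.19997 rev/s = 11.9982 rpm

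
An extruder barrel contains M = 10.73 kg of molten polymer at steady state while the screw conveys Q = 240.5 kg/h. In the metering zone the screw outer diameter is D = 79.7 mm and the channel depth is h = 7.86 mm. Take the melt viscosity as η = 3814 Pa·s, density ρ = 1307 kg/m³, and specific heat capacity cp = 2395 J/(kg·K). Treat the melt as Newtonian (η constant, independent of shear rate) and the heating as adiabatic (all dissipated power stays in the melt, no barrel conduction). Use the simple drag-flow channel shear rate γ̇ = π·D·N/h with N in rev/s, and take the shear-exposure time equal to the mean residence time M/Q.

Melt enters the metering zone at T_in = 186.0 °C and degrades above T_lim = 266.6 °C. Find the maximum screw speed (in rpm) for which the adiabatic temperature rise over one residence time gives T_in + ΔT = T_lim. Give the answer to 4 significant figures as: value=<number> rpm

value=38.22 rpm

Q_s = Q / 3600 = 240.5 / 3600 = 0.0668056 kg/s
Mean residence time: t_res = M/Q_s = 10.73 kg / 0.0668056 kg/s = 160.615 s
Geometry in SI: D = 79.7 mm → 0.0797 m, h = 7.86 mm → 0.00786 m
Allowable rise: ΔT_a = T_lim − T_in = 266.6 − 186.0 = 80.6 K
Invert ΔT = ηγ̇²t_res/(ρcp) for γ̇: γ̇_max² = ΔT_a ρ cp / (η t_res) = 80.6·1307·2395 / (3814·160.615) = 411.859 s⁻²
γ̇_max = sqrt(411.859) = 20.2943 s⁻¹
Solve γ̇ = πDN/h for N: N_max = γ̇_max·h/(π·D) = 20.2943 × 0.00786 / (π × 0.0797) = 0.637072 rev/s = 38.2243 rpm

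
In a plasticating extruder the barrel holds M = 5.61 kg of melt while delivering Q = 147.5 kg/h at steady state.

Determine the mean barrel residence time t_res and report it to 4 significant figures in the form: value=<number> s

Throughput in SI: Q_s = 147.5 kg/h ÷ 3600 s/h = 0.0409722 kg/s
Mean residence time: t_res = M/Q_s = 5.61 kg / 0.0409722 kg/s = 136.922 s

value=136.9 s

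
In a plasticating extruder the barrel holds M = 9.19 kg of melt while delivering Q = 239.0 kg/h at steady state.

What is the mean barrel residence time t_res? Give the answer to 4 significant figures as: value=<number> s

Convert throughput: Q = 239.0 kg/h = 239.0/3600 = 0.0663889 kg/s
t_res = M / Q_s = 9.19 / 0.0663889 = 138.427 s

value=138.4 s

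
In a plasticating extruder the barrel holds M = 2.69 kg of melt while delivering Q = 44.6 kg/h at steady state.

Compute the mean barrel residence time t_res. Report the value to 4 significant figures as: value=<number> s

value=217.1 s

Throughput in SI: Q_s = 44.6 kg/h ÷ 3600 s/h = 0.0123889 kg/s
t_res = M / Q_s = 2.69 / 0.0123889 = 217.13 s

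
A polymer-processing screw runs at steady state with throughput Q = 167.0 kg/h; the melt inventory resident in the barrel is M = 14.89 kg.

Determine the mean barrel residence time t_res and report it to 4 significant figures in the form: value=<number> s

value=321.0 s

Q_s = Q / 3600 = 167.0 / 3600 = 0.0463889 kg/s
t_res = M / Q_s = 14.89 ÷ 0.0463889 = 320.982 s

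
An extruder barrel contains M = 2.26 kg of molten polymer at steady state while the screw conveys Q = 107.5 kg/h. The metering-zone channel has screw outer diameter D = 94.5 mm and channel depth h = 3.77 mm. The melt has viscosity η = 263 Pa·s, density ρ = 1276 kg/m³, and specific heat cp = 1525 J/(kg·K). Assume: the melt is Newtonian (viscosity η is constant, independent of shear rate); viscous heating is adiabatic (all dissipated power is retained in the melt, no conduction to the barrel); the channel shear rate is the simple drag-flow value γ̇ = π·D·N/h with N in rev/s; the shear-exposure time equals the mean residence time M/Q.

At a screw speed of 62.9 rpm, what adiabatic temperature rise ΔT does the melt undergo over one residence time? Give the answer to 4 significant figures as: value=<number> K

value=69.71 K

Convert throughput: Q = 107.5 kg/h = 107.5/3600 = 0.0298611 kg/s
t_res = M / Q_s = 2.26 ÷ 0.0298611 = 75.6837 s
Convert to SI: D = 0.0945 m, h = 0.00377 m, N = 62.9/60 = 1.04833 rev/s
Shear rate: γ̇ = πDN/h = π·0.0945·1.04833/0.00377 = 82.5543 s⁻¹
ΔT = η·γ̇²·t_res/(ρ·cp) = [263 × 82.5543² × 75.6837] / [1276 × 1525] = 69.7135 K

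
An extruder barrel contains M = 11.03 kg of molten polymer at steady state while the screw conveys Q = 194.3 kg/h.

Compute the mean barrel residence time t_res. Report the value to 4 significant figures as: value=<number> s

Q_s = Q / 3600 = 194.3 / 3600 = 0.0539722 kg/s
Mean residence time: t_res = M/Q_s = 11.03 kg / 0.0539722 kg/s = 204.364 s

value=204.4 s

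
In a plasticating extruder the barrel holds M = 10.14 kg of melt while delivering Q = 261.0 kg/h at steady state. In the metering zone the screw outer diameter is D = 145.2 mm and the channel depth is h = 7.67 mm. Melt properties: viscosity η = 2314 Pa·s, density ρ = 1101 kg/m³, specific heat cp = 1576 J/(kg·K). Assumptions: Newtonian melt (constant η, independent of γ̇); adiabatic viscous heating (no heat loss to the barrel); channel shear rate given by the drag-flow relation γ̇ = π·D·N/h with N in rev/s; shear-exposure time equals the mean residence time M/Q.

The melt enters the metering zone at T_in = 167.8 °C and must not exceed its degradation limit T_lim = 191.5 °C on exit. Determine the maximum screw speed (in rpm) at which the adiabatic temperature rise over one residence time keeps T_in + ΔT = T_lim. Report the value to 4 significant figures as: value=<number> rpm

Convert throughput: Q = 261.0 kg/h = 261.0/3600 = 0.0725 kg/s
t_res = M / Q_s = 10.14 ÷ 0.0725 = 139.862 s
Geometry in SI: D = 145.2 mm → 0.1452 m, h = 7.67 mm → 0.00767 m
Allowable rise: ΔT_a = T_lim − T_in = 191.5 − 167.8 = 23.7 K
γ̇_max² = ΔT_a·ρ·cp/(η·t_res) = 23.7·1101·1576/(2314·139.862) = 127.066 s⁻²
γ̇_max = sqrt(127.066) = 11.2723 s⁻¹
Solve γ̇ = πDN/h for N: N_max = γ̇_max·h/(π·D) = 11.2723 × 0.00767 / (π × 0.1452) = 0.189537 rev/s = 11.3722 rpm

value=11.37 rpm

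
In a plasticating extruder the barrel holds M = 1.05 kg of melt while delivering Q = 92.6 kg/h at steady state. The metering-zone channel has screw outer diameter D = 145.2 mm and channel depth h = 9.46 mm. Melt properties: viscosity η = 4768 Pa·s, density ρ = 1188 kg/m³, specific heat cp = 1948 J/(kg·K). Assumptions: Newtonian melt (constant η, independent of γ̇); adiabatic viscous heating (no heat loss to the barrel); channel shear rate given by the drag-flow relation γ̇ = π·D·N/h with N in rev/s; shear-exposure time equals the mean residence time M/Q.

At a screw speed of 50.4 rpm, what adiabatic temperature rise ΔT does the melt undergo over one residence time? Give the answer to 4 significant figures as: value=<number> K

value=138.0 K

Throughput in SI: Q_s = 92.6 kg/h ÷ 3600 s/h = 0.0257222 kg/s
t_res = M / Q_s = 1.05 / 0.0257222 = 40.8207 s
Convert to SI: D = 0.1452 m, h = 0.00946 m, N = 50.4/60 = 0.84 rev/s
γ̇ = π·D·N / h = π · 0.1452 · 0.84 / 0.00946 = 40.5046 s⁻¹
Adiabatic rise: ΔT = η γ̇² t_res / (ρ cp) = 4768·(40.5046)²·40.8207 / (1188·1948) = 137.982 K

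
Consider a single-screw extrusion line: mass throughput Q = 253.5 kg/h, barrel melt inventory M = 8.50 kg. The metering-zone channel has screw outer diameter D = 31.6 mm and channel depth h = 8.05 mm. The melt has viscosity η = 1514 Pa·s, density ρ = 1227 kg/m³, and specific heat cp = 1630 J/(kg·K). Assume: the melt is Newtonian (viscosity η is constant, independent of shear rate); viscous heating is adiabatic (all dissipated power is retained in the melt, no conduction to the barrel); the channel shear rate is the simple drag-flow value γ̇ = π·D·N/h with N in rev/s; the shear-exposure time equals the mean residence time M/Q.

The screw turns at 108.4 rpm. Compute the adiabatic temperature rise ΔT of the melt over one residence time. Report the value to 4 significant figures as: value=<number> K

value=45.36 K

Throughput in SI: Q_s = 253.5 kg/h ÷ 3600 s/h = 0.0704167 kg/s
Mean residence time: t_res = M/Q_s = 8.50 kg / 0.0704167 kg/s = 120.71 s
Geometry in metres: D = 31.6 mm → 0.0316 m, h = 8.05 mm → 0.00805 m; screw speed N = 108.4 rpm = 1.80667 rev/s
γ̇ = π·D·N / h = π · 0.0316 · 1.80667 / 0.00805 = 22.2802 s⁻¹
ΔT = η·γ̇²·t_res / (ρ·cp) = 1514 · (22.2802)² · 120.71 / (1227 · 1630) = 45.3602 K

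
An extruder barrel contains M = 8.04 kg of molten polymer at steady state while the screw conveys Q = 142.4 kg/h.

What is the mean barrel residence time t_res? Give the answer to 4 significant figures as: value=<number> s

value=203.3 s

Q_s = Q / 3600 = 142.4 / 3600 = 0.0395556 kg/s
t_res = M / Q_s = 8.04 ÷ 0.0395556 = 203.258 s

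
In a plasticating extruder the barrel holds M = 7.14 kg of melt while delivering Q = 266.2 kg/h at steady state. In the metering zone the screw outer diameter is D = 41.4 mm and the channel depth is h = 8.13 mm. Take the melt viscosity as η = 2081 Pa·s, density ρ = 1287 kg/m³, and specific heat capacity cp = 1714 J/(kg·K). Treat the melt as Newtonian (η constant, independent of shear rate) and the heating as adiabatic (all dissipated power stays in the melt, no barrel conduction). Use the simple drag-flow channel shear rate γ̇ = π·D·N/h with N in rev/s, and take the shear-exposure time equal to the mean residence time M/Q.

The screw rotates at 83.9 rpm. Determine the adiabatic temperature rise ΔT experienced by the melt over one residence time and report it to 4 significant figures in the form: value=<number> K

Convert throughput: Q = 266.2 kg/h = 266.2/3600 = 0.0739444 kg/s
t_res = M / Q_s = 7.14 ÷ 0.0739444 = 96.559 s
D = 41.4 mm = 0.0414 m;  h = 8.13 mm = 0.00813 m;  N = 83.9 rpm / 60 = 1.39833 rev/s
γ̇ = π·D·N / h = π · 0.0414 · 1.39833 / 0.00813 = 22.3702 s⁻¹
Adiabatic rise: ΔT = η γ̇² t_res / (ρ cp) = 2081·(22.3702)²·96.559 / (1287·1714) = 45.5844 K

value=45.58 K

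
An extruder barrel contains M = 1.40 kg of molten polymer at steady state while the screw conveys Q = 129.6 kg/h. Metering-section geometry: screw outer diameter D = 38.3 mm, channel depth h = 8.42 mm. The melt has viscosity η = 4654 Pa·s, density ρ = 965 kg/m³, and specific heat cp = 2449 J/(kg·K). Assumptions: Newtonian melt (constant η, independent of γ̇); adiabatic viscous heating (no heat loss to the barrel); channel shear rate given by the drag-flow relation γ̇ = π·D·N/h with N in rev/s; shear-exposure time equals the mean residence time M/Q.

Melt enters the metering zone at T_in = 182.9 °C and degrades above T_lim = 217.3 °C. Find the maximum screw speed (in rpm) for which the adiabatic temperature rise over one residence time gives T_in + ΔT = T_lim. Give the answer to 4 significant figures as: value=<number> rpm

Convert throughput: Q = 129.6 kg/h = 129.6/3600 = 0.036 kg/s
t_res = M / Q_s = 1.40 ÷ 0.036 = 38.8889 s
Convert to metres: D = 0.0383 m, h = 0.00842 m
ΔT_a = T_lim − T_in = 217.3 °C − 182.9 °C = 34.4 K
γ̇_max² = ΔT_a·ρ·cp/(η·t_res) = 34.4·965·2449/(4654·38.8889) = 449.182 s⁻²
Take the square root: γ̇_max = √(449.182) = 21.1939 s⁻¹
N_max = γ̇_max h / (πD) = 21.1939·0.00842/(π·0.0383) = 1.48311 rev/s → ×60 = 88.9869 rpm

value=88.99 rpm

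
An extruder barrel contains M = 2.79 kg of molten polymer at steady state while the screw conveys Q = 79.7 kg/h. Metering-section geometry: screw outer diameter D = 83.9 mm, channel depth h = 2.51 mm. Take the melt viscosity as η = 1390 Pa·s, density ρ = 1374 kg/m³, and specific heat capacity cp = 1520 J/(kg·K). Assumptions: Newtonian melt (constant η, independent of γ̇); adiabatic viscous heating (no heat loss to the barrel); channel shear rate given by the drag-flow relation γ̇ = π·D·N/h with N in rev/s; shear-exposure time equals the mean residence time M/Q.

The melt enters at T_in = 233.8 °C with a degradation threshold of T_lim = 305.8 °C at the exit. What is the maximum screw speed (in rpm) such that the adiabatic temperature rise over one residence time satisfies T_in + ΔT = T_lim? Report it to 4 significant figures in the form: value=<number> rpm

value=16.74 rpm

Q_s = Q / 3600 = 79.7 / 3600 = 0.0221389 kg/s
t_res = M / Q_s = 2.79 ÷ 0.0221389 = 126.023 s
D = 83.9 mm = 0.0839 m;  h = 2.51 mm = 0.00251 m
ΔT_a = T_lim − T_in = 305.8 °C − 233.8 °C = 72 K
γ̇_max² = ΔT_a·ρ·cp/(η·t_res) = 72·1374·1520/(1390·126.023) = 858.42 s⁻²
γ̇_max = sqrt(858.42) = 29.2988 s⁻¹
N_max = γ̇_max h / (πD) = 29.2988·0.00251/(π·0.0839) = 0.279005 rev/s → ×60 = 16.7403 rpm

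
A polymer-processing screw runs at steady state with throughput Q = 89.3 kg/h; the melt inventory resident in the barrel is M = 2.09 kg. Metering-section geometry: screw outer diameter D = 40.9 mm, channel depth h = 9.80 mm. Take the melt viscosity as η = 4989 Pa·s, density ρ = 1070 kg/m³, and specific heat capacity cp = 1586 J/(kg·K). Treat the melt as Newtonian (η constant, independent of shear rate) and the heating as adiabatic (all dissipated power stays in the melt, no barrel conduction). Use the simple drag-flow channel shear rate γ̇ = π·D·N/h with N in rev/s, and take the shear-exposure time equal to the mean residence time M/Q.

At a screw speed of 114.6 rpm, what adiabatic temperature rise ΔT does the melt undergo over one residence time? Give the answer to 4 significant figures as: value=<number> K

value=155.3 K

Throughput in SI: Q_s = 89.3 kg/h ÷ 3600 s/h = 0.0248056 kg/s
t_res = M / Q_s = 2.09 ÷ 0.0248056 = 84.2553 s
Geometry in metres: D = 40.9 mm → 0.0409 m, h = 9.80 mm → 0.0098 m; screw speed N = 114.6 rpm = 1.91 rev/s
Shear rate: γ̇ = πDN/h = π·0.0409·1.91/0.0098 = 25.0427 s⁻¹
ΔT = η·γ̇²·t_res/(ρ·cp) = [4989 × 25.0427² × 84.2553] / [1070 × 1586] = 155.341 K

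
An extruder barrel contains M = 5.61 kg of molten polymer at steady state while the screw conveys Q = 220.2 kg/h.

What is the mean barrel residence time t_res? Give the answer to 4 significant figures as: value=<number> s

value=91.72 s

Q_s = Q / 3600 = 220.2 / 3600 = 0.0611667 kg/s
t_res = M / Q_s = 5.61 / 0.0611667 = 91.7166 s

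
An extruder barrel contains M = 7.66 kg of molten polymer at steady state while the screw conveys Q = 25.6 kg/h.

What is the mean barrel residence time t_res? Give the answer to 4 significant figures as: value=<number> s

Q_s = Q / 3600 = 25.6 / 3600 = 0.00711111 kg/s
Mean residence time: t_res = M/Q_s = 7.66 kg / 0.00711111 kg/s = 1077.19 s

value=1077. s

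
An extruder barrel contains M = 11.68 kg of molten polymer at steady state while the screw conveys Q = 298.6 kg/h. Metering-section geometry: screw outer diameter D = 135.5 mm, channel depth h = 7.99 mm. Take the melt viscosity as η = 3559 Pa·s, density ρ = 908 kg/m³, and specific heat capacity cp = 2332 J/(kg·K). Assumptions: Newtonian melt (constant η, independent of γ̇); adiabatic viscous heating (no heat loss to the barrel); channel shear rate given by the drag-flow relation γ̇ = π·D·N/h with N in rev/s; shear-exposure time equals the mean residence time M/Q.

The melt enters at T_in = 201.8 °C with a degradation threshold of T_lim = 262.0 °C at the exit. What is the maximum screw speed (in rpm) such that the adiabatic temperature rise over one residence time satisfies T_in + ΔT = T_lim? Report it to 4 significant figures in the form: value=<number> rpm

Throughput in SI: Q_s = 298.6 kg/h ÷ 3600 s/h = 0.0829444 kg/s
t_res = M / Q_s = 11.68 / 0.0829444 = 140.817 s
Geometry in SI: D = 135.5 mm → 0.1355 m, h = 7.99 mm → 0.00799 m
Allowable rise: ΔT_a = T_lim − T_in = 262.0 − 201.8 = 60.2 K
γ̇_max² = ΔT_a·ρ·cp / (η·t_res) = [60.2 × 908 × 2332] / [3559 × 140.817] = 254.347 s⁻²
γ̇_max = sqrt(254.347) = 15.9483 s⁻¹
N_max = γ̇_max·h / (π·D) = 15.9483 · 0.00799 / (π · 0.1355) = 0.299345 rev/s = 17.9607 rpm

value=17.96 rpm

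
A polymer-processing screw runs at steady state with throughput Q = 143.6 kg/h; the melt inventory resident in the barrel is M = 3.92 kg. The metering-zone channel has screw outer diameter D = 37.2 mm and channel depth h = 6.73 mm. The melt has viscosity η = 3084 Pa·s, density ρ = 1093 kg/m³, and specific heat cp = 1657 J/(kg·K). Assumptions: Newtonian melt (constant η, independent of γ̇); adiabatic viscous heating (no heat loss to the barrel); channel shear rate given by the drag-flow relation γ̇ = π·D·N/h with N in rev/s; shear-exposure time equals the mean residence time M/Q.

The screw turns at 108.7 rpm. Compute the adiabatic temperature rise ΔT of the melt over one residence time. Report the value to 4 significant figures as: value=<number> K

value=165.6 K

Throughput in SI: Q_s = 143.6 kg/h ÷ 3600 s/h = 0.0398889 kg/s
Mean residence time: t_res = M/Q_s = 3.92 kg / 0.0398889 kg/s = 98.273 s
D = 37.2 mm = 0.0372 m;  h = 6.73 mm = 0.00673 m;  N = 108.7 rpm / 60 = 1.81167 rev/s
γ̇ = π·D·N / h = π · 0.0372 · 1.81167 / 0.00673 = 31.4598 s⁻¹
ΔT = η·γ̇²·t_res / (ρ·cp) = 3084 · (31.4598)² · 98.273 / (1093 · 1657) = 165.622 K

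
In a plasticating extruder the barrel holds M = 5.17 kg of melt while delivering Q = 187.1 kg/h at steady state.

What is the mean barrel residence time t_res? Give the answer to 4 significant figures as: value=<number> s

Q_s = Q / 3600 = 187.1 / 3600 = 0.0519722 kg/s
t_res = M / Q_s = 5.17 ÷ 0.0519722 = 99.4762 s

value=99.48 s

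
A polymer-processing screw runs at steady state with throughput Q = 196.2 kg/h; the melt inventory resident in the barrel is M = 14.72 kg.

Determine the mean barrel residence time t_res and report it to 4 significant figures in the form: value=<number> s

Q_s = Q / 3600 = 196.2 / 3600 = 0.0545 kg/s
t_res = M / Q_s = 14.72 ÷ 0.0545 = 270.092 s

value=270.1 s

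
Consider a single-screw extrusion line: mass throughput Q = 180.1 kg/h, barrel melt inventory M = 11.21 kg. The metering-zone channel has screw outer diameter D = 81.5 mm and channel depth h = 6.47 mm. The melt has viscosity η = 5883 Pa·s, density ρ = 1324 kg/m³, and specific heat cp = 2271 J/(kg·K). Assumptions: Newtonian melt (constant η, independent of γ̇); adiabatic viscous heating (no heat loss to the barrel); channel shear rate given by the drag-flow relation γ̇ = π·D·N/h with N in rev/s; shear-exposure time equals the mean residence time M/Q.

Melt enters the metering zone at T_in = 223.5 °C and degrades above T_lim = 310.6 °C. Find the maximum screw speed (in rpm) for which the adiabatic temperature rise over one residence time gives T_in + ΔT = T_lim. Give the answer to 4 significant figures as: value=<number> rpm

value=21.37 rpm

Q_s = Q / 3600 = 180.1 / 3600 = 0.0500278 kg/s
t_res = M / Q_s = 11.21 / 0.0500278 = 224.076 s
Geometry in SI: D = 81.5 mm → 0.0815 m, h = 6.47 mm → 0.00647 m
ΔT_a = T_lim − T_in = 310.6 °C − 223.5 °C = 87.1 K
Invert ΔT = ηγ̇²t_res/(ρcp) for γ̇: γ̇_max² = ΔT_a ρ cp / (η t_res) = 87.1·1324·2271 / (5883·224.076) = 198.669 s⁻²
γ̇_max = √198.669 = 14.095 s⁻¹
N_max = γ̇_max·h / (π·D) = 14.095 · 0.00647 / (π · 0.0815) = 0.356174 rev/s = 21.3704 rpm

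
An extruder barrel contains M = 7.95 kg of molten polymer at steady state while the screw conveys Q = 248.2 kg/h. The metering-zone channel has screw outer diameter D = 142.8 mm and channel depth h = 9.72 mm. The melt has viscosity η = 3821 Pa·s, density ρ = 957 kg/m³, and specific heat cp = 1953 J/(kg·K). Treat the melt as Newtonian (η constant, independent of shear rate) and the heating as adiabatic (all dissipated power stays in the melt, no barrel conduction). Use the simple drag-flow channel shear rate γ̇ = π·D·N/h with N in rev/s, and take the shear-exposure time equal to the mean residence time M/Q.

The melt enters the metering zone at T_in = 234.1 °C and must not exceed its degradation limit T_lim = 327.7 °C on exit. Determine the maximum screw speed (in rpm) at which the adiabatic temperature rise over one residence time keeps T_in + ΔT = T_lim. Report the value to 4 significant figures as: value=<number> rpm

value=25.90 rpm

Q_s = Q / 3600 = 248.2 / 3600 = 0.0689444 kg/s
Mean residence time: t_res = M/Q_s = 7.95 kg / 0.0689444 kg/s = 115.31 s
Convert to metres: D = 0.1428 m, h = 0.00972 m
Allowable rise: ΔT_a = T_lim − T_in = 327.7 − 234.1 = 93.6 K
γ̇_max² = ΔT_a·ρ·cp / (η·t_res) = [93.6 × 957 × 1953] / [3821 × 115.31] = 397.05 s⁻²
Take the square root: γ̇_max = √(397.05) = 19.9261 s⁻¹
Solve γ̇ = πDN/h for N: N_max = γ̇_max·h/(π·D) = 19.9261 × 0.00972 / (π × 0.1428) = 0.431729 rev/s = 25.9037 rpm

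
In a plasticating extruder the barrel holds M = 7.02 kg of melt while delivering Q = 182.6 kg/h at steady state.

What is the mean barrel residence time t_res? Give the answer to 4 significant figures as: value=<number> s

Q_s = Q / 3600 = 182.6 / 3600 = 0.0507222 kg/s
t_res = M / Q_s = 7.02 ÷ 0.0507222 = 138.401 s

value=138.4 s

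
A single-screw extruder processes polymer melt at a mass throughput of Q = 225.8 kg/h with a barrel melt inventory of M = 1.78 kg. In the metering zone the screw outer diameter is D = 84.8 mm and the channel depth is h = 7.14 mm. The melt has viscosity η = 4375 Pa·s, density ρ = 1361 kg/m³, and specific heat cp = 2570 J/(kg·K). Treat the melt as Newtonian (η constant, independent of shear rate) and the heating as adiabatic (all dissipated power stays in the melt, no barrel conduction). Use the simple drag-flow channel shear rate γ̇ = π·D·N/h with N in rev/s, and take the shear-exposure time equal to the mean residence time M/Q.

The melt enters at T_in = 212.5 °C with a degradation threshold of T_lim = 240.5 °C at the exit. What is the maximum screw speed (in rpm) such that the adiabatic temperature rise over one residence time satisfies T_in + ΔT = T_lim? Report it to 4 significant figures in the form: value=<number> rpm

Q_s = Q / 3600 = 225.8 / 3600 = 0.0627222 kg/s
Mean residence time: t_res = M/Q_s = 1.78 kg / 0.0627222 kg/s = 28.3791 s
Geometry in SI: D = 84.8 mm → 0.0848 m, h = 7.14 mm → 0.00714 m
ΔT_a = T_lim − T_in = 240.5 − 212.5 = 28 K
γ̇_max² = ΔT_a·ρ·cp / (η·t_res) = [28 × 1361 × 2570] / [4375 × 28.3791] = 788.81 s⁻²
γ̇_max = sqrt(788.81) = 28.0858 s⁻¹
Solve γ̇ = πDN/h for N: N_max = γ̇_max·h/(π·D) = 28.0858 × 0.00714 / (π × 0.0848) = 0.752729 rev/s = 45.1638 rpm

value=45.16 rpm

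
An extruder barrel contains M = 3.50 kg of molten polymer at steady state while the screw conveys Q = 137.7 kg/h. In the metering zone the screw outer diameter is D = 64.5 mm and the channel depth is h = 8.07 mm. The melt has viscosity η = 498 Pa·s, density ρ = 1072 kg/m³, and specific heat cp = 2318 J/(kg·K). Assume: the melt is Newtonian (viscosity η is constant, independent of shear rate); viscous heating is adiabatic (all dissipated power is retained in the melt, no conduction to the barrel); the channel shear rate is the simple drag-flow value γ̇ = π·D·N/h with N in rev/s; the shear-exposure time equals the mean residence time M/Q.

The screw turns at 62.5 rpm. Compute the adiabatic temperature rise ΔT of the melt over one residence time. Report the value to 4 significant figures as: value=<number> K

value=12.55 K

Throughput in SI: Q_s = 137.7 kg/h ÷ 3600 s/h = 0.03825 kg/s
t_res = M / Q_s = 3.50 ÷ 0.03825 = 91.5033 s
Geometry in metres: D = 64.5 mm → 0.0645 m, h = 8.07 mm → 0.00807 m; screw speed N = 62.5 rpm = 1.04167 rev/s
γ̇ = π D N / h = (π)(0.0645)(1.04167) / 0.00807 = 26.1556 s⁻¹
ΔT = η·γ̇²·t_res/(ρ·cp) = [498 × 26.1556² × 91.5033] / [1072 × 2318] = 12.5455 K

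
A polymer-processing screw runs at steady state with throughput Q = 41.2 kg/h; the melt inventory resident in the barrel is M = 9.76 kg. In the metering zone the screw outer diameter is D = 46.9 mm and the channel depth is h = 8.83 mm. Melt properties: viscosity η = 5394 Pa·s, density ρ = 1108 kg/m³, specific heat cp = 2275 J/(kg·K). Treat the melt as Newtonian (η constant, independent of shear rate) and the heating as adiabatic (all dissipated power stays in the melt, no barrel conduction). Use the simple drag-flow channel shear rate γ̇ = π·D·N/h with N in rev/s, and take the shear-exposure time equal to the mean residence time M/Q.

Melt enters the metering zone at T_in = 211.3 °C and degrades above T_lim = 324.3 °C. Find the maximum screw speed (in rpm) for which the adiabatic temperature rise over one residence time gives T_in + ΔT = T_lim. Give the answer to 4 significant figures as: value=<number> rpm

Throughput in SI: Q_s = 41.2 kg/h ÷ 3600 s/h = 0.0114444 kg/s
t_res = M / Q_s = 9.76 ÷ 0.0114444 = 852.816 s
Geometry in SI: D = 46.9 mm → 0.0469 m, h = 8.83 mm → 0.00883 m
ΔT_a = T_lim − T_in = 324.3 − 211.3 = 113 K
γ̇_max² = ΔT_a·ρ·cp/(η·t_res) = 113·1108·2275/(5394·852.816) = 61.9204 s⁻²
γ̇_max = √61.9204 = 7.86895 s⁻¹
N_max = γ̇_max h / (πD) = 7.86895·0.00883/(π·0.0469) = 0.471579 rev/s → ×60 = 28.2948 rpm

value=28.29 rpm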